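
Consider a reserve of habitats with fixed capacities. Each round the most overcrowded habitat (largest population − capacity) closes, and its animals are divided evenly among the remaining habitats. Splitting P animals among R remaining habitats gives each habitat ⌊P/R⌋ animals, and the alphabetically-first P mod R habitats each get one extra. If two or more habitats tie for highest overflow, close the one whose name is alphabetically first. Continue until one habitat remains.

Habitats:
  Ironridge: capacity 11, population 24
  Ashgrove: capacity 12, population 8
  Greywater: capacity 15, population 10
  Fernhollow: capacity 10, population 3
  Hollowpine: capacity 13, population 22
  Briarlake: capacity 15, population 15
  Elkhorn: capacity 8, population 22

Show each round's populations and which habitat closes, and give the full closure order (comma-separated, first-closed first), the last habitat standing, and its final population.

Round 1: Ashgrove=8 Briarlake=15 Elkhorn=22 Fernhollow=3 Greywater=10 Hollowpine=22 Ironridge=24 → close Elkhorn (overflow 14)
  22÷6 = 3 each, +1 to first 4
Round 2: Ashgrove=12 Briarlake=19 Fernhollow=7 Greywater=14 Hollowpine=25 Ironridge=27 → close Ironridge (overflow 16)
  27÷5 = 5 each, +1 to first 2
Round 3: Ashgrove=18 Briarlake=25 Fernhollow=12 Greywater=19 Hollowpine=30 → close Hollowpine (overflow 17)
  30÷4 = 7 each, +1 to first 2
Round 4: Ashgrove=26 Briarlake=33 Fernhollow=19 Greywater=26 → close Briarlake (overflow 18)
  33÷3 = 11 each, +1 to first 0
Round 5: Ashgrove=37 Fernhollow=30 Greywater=37 → close Ashgrove (overflow 25)
  37÷2 = 18 each, +1 to first 1
Round 6: Fernhollow=49 Greywater=55 → close Greywater (overflow 40)
  55÷1 = 55 each, +1 to first 0

Closure order: Elkhorn, Ironridge, Hollowpine, Briarlake, Ashgrove, Greywater
Last habitat: Fernhollow with 104 animals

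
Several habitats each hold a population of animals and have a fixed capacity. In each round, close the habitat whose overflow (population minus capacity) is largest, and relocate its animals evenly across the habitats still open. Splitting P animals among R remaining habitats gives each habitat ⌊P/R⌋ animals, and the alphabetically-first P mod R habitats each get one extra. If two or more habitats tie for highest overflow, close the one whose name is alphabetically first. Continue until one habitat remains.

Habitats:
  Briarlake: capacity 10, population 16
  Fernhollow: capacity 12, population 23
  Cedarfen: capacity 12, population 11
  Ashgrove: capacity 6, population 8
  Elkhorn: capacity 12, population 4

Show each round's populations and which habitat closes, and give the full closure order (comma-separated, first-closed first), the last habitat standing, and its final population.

Round 1: Ashgrove=8 Briarlake=16 Cedarfen=11 Elkhorn=4 Fernhollow=23 → close Fernhollow (overflow 11)
  23÷4 = 5 each, +1 to first 3
Round 2: Ashgrove=14 Briarlake=22 Cedarfen=17 Elkhorn=9 → close Briarlake (overflow 12)
  22÷3 = 7 each, +1 to first 1
Round 3: Ashgrove=22 Cedarfen=24 Elkhorn=16 → close Ashgrove (overflow 16)
  22÷2 = 11 each, +1 to first 0
Round 4: Cedarfen=35 Elkhorn=27 → close Cedarfen (overflow 23)
  35÷1 = 35 each, +1 to first 0

Closure order: Fernhollow, Briarlake, Ashgrove, Cedarfen
Last habitat: Elkhorn with 62 animals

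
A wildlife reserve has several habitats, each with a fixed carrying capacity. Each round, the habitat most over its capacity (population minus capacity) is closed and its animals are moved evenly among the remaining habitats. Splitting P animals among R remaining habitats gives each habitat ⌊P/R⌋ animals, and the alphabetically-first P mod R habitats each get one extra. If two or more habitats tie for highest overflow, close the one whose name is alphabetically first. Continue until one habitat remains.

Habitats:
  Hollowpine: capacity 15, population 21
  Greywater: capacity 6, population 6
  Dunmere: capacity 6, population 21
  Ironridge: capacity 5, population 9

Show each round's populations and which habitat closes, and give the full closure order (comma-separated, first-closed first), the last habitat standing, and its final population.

Closure order: Dunmere, Hollowpine, Ironridge
Last habitat: Greywater with 57 animals

Round 1: Dunmere=21 Greywater=6 Hollowpine=21 Ironridge=9 → close Dunmere (overflow 15)
  21÷3 = 7 each, +1 to first 0
Round 2: Greywater=13 Hollowpine=28 Ironridge=16 → close Hollowpine (overflow 13)
  28÷2 = 14 each, +1 to first 0
Round 3: Greywater=27 Ironridge=30 → close Ironridge (overflow 25)
  30÷1 = 30 each, +1 to first 0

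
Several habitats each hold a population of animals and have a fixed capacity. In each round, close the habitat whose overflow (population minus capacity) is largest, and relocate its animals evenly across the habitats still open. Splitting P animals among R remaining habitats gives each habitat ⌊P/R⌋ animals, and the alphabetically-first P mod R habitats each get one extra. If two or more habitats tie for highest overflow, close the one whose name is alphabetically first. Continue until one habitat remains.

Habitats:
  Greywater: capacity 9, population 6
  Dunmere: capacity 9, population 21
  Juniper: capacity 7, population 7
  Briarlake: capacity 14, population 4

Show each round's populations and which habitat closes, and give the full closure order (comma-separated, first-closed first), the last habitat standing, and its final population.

Closure order: Dunmere, Juniper, Greywater
Last habitat: Briarlake with 38 animals

Round 1: Briarlake=4 Dunmere=21 Greywater=6 Juniper=7 → close Dunmere (overflow 12)
  21÷3 = 7 each, +1 to first 0
Round 2: Briarlake=11 Greywater=13 Juniper=14 → close Juniper (overflow 7)
  14÷2 = 7 each, +1 to first 0
Round 3: Briarlake=18 Greywater=20 → close Greywater (overflow 11)
  20÷1 = 20 each, +1 to first 0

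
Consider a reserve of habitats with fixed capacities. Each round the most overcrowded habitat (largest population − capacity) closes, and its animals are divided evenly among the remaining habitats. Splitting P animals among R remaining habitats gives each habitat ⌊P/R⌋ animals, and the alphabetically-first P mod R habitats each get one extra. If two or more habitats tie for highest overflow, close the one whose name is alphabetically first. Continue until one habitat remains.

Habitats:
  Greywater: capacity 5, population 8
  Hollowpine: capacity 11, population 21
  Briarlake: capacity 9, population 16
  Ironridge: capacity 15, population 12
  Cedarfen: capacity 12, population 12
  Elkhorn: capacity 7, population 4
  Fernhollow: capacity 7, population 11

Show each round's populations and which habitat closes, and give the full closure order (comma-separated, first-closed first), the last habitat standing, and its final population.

Closure order: Hollowpine, Briarlake, Fernhollow, Greywater, Cedarfen, Elkhorn
Last habitat: Ironridge with 84 animals

Round 1: Briarlake=16 Cedarfen=12 Elkhorn=4 Fernhollow=11 Greywater=8 Hollowpine=21 Ironridge=12 → close Hollowpine (overflow 10)
  21÷6 = 3 each, +1 to first 3
Round 2: Briarlake=20 Cedarfen=16 Elkhorn=8 Fernhollow=14 Greywater=11 Ironridge=15 → close Briarlake (overflow 11)
  20÷5 = 4 each, +1 to first 0
Round 3: Cedarfen=20 Elkhorn=12 Fernhollow=18 Greywater=15 Ironridge=19 → close Fernhollow (overflow 11)
  18÷4 = 4 each, +1 to first 2
Round 4: Cedarfen=25 Elkhorn=17 Greywater=19 Ironridge=23 → close Greywater (overflow 14)
  19÷3 = 6 each, +1 to first 1
Round 5: Cedarfen=32 Elkhorn=23 Ironridge=29 → close Cedarfen (overflow 20)
  32÷2 = 16 each, +1 to first 0
Round 6: Elkhorn=39 Ironridge=45 → close Elkhorn (overflow 32)
  39÷1 = 39 each, +1 to first 0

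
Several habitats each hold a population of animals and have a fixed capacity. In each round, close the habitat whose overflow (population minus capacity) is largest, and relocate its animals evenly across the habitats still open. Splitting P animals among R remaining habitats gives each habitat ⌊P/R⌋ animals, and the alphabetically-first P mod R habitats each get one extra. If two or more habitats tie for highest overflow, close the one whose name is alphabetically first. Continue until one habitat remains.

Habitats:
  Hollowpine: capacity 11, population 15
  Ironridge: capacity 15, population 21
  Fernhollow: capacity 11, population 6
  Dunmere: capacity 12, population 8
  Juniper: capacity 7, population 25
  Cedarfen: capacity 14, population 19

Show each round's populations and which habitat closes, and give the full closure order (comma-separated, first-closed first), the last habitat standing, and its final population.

Closure order: Juniper, Ironridge, Cedarfen, Hollowpine, Dunmere
Last habitat: Fernhollow with 94 animals

Round 1: Cedarfen=19 Dunmere=8 Fernhollow=6 Hollowpine=15 Ironridge=21 Juniper=25 → close Juniper (overflow 18)
  25÷5 = 5 each, +1 to first 0
Round 2: Cedarfen=24 Dunmere=13 Fernhollow=11 Hollowpine=20 Ironridge=26 → close Ironridge (overflow 11)
  26÷4 = 6 each, +1 to first 2
Round 3: Cedarfen=31 Dunmere=20 Fernhollow=17 Hollowpine=26 → close Cedarfen (overflow 17)
  31÷3 = 10 each, +1 to first 1
Round 4: Dunmere=31 Fernhollow=27 Hollowpine=36 → close Hollowpine (overflow 25)
  36÷2 = 18 each, +1 to first 0
Round 5: Dunmere=49 Fernhollow=45 → close Dunmere (overflow 37)
  49÷1 = 49 each, +1 to first 0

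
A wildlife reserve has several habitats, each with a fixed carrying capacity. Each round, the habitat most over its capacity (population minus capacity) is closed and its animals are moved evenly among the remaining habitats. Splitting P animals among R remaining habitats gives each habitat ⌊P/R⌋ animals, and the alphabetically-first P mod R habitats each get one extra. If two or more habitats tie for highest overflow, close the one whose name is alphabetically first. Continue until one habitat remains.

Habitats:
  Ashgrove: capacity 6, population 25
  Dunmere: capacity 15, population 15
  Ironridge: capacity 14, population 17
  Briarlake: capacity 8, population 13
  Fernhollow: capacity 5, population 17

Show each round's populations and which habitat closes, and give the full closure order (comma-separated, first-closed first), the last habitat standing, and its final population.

Round 1: Ashgrove=25 Briarlake=13 Dunmere=15 Fernhollow=17 Ironridge=17 → close Ashgrove (overflow 19)
  25÷4 = 6 each, +1 to first 1
Round 2: Briarlake=20 Dunmere=21 Fernhollow=23 Ironridge=23 → close Fernhollow (overflow 18)
  23÷3 = 7 each, +1 to first 2
Round 3: Briarlake=28 Dunmere=29 Ironridge=30 → close Briarlake (overflow 20)
  28÷2 = 14 each, +1 to first 0
Round 4: Dunmere=43 Ironridge=44 → close Ironridge (overflow 30)
  44÷1 = 44 each, +1 to first 0

Closure order: Ashgrove, Fernhollow, Briarlake, Ironridge
Last habitat: Dunmere with 87 animals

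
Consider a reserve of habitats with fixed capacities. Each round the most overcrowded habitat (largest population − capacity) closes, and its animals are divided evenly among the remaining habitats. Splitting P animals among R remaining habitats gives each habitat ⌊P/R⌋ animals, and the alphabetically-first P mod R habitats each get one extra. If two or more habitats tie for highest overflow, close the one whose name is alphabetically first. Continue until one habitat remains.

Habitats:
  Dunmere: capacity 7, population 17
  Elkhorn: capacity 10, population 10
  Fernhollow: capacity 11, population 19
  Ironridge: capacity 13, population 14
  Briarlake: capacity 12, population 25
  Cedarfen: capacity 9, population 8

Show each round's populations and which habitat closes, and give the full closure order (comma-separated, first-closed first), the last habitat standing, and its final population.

Closure order: Briarlake, Dunmere, Fernhollow, Elkhorn, Cedarfen
Last habitat: Ironridge with 93 animals

Round 1: Briarlake=25 Cedarfen=8 Dunmere=17 Elkhorn=10 Fernhollow=19 Ironridge=14 → close Briarlake (overflow 13)
  25÷5 = 5 each, +1 to first 0
Round 2: Cedarfen=13 Dunmere=22 Elkhorn=15 Fernhollow=24 Ironridge=19 → close Dunmere (overflow 15)
  22÷4 = 5 each, +1 to first 2
Round 3: Cedarfen=19 Elkhorn=21 Fernhollow=29 Ironridge=24 → close Fernhollow (overflow 18)
  29÷3 = 9 each, +1 to first 2
Round 4: Cedarfen=29 Elkhorn=31 Ironridge=33 → close Elkhorn (overflow 21)
  31÷2 = 15 each, +1 to first 1
Round 5: Cedarfen=45 Ironridge=48 → close Cedarfen (overflow 36)
  45÷1 = 45 each, +1 to first 0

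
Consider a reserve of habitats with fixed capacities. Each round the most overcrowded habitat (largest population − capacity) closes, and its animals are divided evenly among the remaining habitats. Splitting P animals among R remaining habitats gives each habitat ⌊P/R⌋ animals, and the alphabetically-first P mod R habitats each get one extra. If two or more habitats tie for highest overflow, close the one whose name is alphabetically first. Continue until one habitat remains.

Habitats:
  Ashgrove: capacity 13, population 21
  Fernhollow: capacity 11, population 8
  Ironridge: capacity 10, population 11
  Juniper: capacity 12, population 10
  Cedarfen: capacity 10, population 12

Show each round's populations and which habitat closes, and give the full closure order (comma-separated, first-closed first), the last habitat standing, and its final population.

Closure order: Ashgrove, Cedarfen, Ironridge, Juniper
Last habitat: Fernhollow with 62 animals

Round 1: Ashgrove=21 Cedarfen=12 Fernhollow=8 Ironridge=11 Juniper=10 → close Ashgrove (overflow 8)
  21÷4 = 5 each, +1 to first 1
Round 2: Cedarfen=18 Fernhollow=13 Ironridge=16 Juniper=15 → close Cedarfen (overflow 8)
  18÷3 = 6 each, +1 to first 0
Round 3: Fernhollow=19 Ironridge=22 Juniper=21 → close Ironridge (overflow 12)
  22÷2 = 11 each, +1 to first 0
Round 4: Fernhollow=30 Juniper=32 → close Juniper (overflow 20)
  32÷1 = 32 each, +1 to first 0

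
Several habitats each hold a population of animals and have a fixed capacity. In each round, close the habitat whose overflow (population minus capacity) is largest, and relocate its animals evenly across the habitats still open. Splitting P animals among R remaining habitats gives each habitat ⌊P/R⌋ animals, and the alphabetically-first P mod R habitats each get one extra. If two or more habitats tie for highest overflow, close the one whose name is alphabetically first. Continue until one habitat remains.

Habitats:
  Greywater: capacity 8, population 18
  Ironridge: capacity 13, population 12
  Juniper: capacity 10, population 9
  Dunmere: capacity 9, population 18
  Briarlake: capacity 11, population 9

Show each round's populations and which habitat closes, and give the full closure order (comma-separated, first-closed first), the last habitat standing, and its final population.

Closure order: Greywater, Dunmere, Briarlake, Ironridge
Last habitat: Juniper with 66 animals

Round 1: Briarlake=9 Dunmere=18 Greywater=18 Ironridge=12 Juniper=9 → close Greywater (overflow 10)
  18÷4 = 4 each, +1 to first 2
Round 2: Briarlake=14 Dunmere=23 Ironridge=16 Juniper=13 → close Dunmere (overflow 14)
  23÷3 = 7 each, +1 to first 2
Round 3: Briarlake=22 Ironridge=24 Juniper=20 → close Briarlake (overflow 11)
  22÷2 = 11 each, +1 to first 0
Round 4: Ironridge=35 Juniper=31 → close Ironridge (overflow 22)
  35÷1 = 35 each, +1 to first 0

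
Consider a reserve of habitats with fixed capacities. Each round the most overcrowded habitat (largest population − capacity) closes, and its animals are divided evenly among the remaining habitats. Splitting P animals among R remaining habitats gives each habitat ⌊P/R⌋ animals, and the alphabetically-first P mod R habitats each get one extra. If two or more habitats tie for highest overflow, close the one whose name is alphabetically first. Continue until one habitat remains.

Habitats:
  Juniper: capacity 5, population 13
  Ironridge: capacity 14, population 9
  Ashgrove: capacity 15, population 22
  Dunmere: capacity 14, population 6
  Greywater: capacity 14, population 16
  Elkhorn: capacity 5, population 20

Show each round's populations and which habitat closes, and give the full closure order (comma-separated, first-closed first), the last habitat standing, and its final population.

Round 1: Ashgrove=22 Dunmere=6 Elkhorn=20 Greywater=16 Ironridge=9 Juniper=13 → close Elkhorn (overflow 15)
  20÷5 = 4 each, +1 to first 0
Round 2: Ashgrove=26 Dunmere=10 Greywater=20 Ironridge=13 Juniper=17 → close Juniper (overflow 12)
  17÷4 = 4 each, +1 to first 1
Round 3: Ashgrove=31 Dunmere=14 Greywater=24 Ironridge=17 → close Ashgrove (overflow 16)
  31÷3 = 10 each, +1 to first 1
Round 4: Dunmere=25 Greywater=34 Ironridge=27 → close Greywater (overflow 20)
  34÷2 = 17 each, +1 to first 0
Round 5: Dunmere=42 Ironridge=44 → close Ironridge (overflow 30)
  44÷1 = 44 each, +1 to first 0

Closure order: Elkhorn, Juniper, Ashgrove, Greywater, Ironridge
Last habitat: Dunmere with 86 animals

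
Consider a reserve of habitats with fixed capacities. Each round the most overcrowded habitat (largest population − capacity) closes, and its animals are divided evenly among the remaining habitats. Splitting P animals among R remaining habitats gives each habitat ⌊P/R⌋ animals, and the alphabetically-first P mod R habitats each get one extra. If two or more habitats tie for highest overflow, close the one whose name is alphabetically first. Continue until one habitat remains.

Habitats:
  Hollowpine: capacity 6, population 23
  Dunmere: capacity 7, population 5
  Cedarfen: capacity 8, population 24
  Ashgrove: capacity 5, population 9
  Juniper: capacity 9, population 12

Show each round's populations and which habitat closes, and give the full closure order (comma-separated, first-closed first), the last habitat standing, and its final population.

Closure order: Hollowpine, Cedarfen, Ashgrove, Juniper
Last habitat: Dunmere with 73 animals

Round 1: Ashgrove=9 Cedarfen=24 Dunmere=5 Hollowpine=23 Juniper=12 → close Hollowpine (overflow 17)
  23÷4 = 5 each, +1 to first 3
Round 2: Ashgrove=15 Cedarfen=30 Dunmere=11 Juniper=17 → close Cedarfen (overflow 22)
  30÷3 = 10 each, +1 to first 0
Round 3: Ashgrove=25 Dunmere=21 Juniper=27 → close Ashgrove (overflow 20)
  25÷2 = 12 each, +1 to first 1
Round 4: Dunmere=34 Juniper=39 → close Juniper (overflow 30)
  39÷1 = 39 each, +1 to first 0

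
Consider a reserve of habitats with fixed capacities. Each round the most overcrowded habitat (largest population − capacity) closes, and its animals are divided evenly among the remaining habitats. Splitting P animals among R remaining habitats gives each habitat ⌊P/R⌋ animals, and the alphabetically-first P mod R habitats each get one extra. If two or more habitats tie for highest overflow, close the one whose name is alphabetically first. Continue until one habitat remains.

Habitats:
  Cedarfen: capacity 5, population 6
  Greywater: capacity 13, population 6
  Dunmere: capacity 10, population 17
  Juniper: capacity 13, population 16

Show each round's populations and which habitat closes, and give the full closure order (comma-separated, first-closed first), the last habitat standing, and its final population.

Round 1: Cedarfen=6 Dunmere=17 Greywater=6 Juniper=16 → close Dunmere (overflow 7)
  17÷3 = 5 each, +1 to first 2
Round 2: Cedarfen=12 Greywater=12 Juniper=21 → close Juniper (overflow 8)
  21÷2 = 10 each, +1 to first 1
Round 3: Cedarfen=23 Greywater=22 → close Cedarfen (overflow 18)
  23÷1 = 23 each, +1 to first 0

Closure order: Dunmere, Juniper, Cedarfen
Last habitat: Greywater with 45 animals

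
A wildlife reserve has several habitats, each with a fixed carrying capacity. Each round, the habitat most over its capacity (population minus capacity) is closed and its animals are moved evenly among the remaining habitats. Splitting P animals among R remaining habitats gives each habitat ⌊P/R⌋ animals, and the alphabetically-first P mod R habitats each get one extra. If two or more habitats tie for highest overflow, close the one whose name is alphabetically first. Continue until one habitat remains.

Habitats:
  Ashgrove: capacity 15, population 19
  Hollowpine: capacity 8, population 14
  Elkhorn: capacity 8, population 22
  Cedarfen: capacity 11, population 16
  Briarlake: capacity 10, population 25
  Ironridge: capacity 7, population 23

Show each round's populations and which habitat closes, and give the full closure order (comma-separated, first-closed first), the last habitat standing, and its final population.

Closure order: Ironridge, Briarlake, Elkhorn, Cedarfen, Ashgrove
Last habitat: Hollowpine with 119 animals

Round 1: Ashgrove=19 Briarlake=25 Cedarfen=16 Elkhorn=22 Hollowpine=14 Ironridge=23 → close Ironridge (overflow 16)
  23÷5 = 4 each, +1 to first 3
Round 2: Ashgrove=24 Briarlake=30 Cedarfen=21 Elkhorn=26 Hollowpine=18 → close Briarlake (overflow 20)
  30÷4 = 7 each, +1 to first 2
Round 3: Ashgrove=32 Cedarfen=29 Elkhorn=33 Hollowpine=25 → close Elkhorn (overflow 25)
  33÷3 = 11 each, +1 to first 0
Round 4: Ashgrove=43 Cedarfen=40 Hollowpine=36 → close Cedarfen (overflow 29)
  40÷2 = 20 each, +1 to first 0
Round 5: Ashgrove=63 Hollowpine=56 → close Ashgrove (overflow 48)
  63÷1 = 63 each, +1 to first 0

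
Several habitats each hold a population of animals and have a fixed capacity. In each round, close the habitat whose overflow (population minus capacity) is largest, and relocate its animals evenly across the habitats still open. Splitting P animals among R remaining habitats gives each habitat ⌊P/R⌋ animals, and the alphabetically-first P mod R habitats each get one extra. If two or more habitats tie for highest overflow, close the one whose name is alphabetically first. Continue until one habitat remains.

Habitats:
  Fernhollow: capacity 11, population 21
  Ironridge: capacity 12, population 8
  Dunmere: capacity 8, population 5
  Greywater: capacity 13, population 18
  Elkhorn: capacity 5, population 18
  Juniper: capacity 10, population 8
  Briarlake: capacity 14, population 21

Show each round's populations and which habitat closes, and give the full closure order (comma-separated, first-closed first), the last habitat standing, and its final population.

Round 1: Briarlake=21 Dunmere=5 Elkhorn=18 Fernhollow=21 Greywater=18 Ironridge=8 Juniper=8 → close Elkhorn (overflow 13)
  18÷6 = 3 each, +1 to first 0
Round 2: Briarlake=24 Dunmere=8 Fernhollow=24 Greywater=21 Ironridge=11 Juniper=11 → close Fernhollow (overflow 13)
  24÷5 = 4 each, +1 to first 4
Round 3: Briarlake=29 Dunmere=13 Greywater=26 Ironridge=16 Juniper=15 → close Briarlake (overflow 15)
  29÷4 = 7 each, +1 to first 1
Round 4: Dunmere=21 Greywater=33 Ironridge=23 Juniper=22 → close Greywater (overflow 20)
  33÷3 = 11 each, +1 to first 0
Round 5: Dunmere=32 Ironridge=34 Juniper=33 → close Dunmere (overflow 24)
  32÷2 = 16 each, +1 to first 0
Round 6: Ironridge=50 Juniper=49 → close Juniper (overflow 39)
  49÷1 = 49 each, +1 to first 0

Closure order: Elkhorn, Fernhollow, Briarlake, Greywater, Dunmere, Juniper
Last habitat: Ironridge with 99 animals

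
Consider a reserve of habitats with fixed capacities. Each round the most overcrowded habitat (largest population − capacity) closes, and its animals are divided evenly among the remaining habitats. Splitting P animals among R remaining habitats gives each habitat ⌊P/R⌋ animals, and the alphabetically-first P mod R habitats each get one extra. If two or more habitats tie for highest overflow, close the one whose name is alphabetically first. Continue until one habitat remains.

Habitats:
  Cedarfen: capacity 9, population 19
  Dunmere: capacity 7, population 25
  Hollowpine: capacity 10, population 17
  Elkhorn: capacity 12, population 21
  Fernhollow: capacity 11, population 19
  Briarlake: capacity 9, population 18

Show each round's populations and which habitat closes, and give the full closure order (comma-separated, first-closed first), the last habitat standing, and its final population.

Round 1: Briarlake=18 Cedarfen=19 Dunmere=25 Elkhorn=21 Fernhollow=19 Hollowpine=17 → close Dunmere (overflow 18)
  25÷5 = 5 each, +1 to first 0
Round 2: Briarlake=23 Cedarfen=24 Elkhorn=26 Fernhollow=24 Hollowpine=22 → close Cedarfen (overflow 15)
  24÷4 = 6 each, +1 to first 0
Round 3: Briarlake=29 Elkhorn=32 Fernhollow=30 Hollowpine=28 → close Briarlake (overflow 20)
  29÷3 = 9 each, +1 to first 2
Round 4: Elkhorn=42 Fernhollow=40 Hollowpine=37 → close Elkhorn (overflow 30)
  42÷2 = 21 each, +1 to first 0
Round 5: Fernhollow=61 Hollowpine=58 → close Fernhollow (overflow 50)
  61÷1 = 61 each, +1 to first 0

Closure order: Dunmere, Cedarfen, Briarlake, Elkhorn, Fernhollow
Last habitat: Hollowpine with 119 animals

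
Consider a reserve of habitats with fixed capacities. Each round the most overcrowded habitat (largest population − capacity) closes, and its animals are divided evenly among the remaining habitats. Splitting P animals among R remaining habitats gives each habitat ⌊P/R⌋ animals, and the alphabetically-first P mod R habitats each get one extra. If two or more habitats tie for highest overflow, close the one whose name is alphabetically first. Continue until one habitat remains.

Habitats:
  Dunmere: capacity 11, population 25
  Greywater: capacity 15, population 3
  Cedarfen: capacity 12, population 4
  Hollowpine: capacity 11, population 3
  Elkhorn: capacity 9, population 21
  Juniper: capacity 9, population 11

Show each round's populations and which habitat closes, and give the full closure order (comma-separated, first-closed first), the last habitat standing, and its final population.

Round 1: Cedarfen=4 Dunmere=25 Elkhorn=21 Greywater=3 Hollowpine=3 Juniper=11 → close Dunmere (overflow 14)
  25÷5 = 5 each, +1 to first 0
Round 2: Cedarfen=9 Elkhorn=26 Greywater=8 Hollowpine=8 Juniper=16 → close Elkhorn (overflow 17)
  26÷4 = 6 each, +1 to first 2
Round 3: Cedarfen=16 Greywater=15 Hollowpine=14 Juniper=22 → close Juniper (overflow 13)
  22÷3 = 7 each, +1 to first 1
Round 4: Cedarfen=24 Greywater=22 Hollowpine=21 → close Cedarfen (overflow 12)
  24÷2 = 12 each, +1 to first 0
Round 5: Greywater=34 Hollowpine=33 → close Hollowpine (overflow 22)
  33÷1 = 33 each, +1 to first 0

Closure order: Dunmere, Elkhorn, Juniper, Cedarfen, Hollowpine
Last habitat: Greywater with 67 animals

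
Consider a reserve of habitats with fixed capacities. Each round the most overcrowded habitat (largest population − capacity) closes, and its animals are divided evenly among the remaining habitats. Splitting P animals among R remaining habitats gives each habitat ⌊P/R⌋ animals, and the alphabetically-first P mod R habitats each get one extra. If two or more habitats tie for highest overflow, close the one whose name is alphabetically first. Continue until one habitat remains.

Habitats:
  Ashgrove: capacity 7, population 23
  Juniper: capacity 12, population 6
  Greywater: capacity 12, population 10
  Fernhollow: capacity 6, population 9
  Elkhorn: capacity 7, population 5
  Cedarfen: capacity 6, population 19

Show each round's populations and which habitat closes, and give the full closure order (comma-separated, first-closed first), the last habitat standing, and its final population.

Round 1: Ashgrove=23 Cedarfen=19 Elkhorn=5 Fernhollow=9 Greywater=10 Juniper=6 → close Ashgrove (overflow 16)
  23÷5 = 4 each, +1 to first 3
Round 2: Cedarfen=24 Elkhorn=10 Fernhollow=14 Greywater=14 Juniper=10 → close Cedarfen (overflow 18)
  24÷4 = 6 each, +1 to first 0
Round 3: Elkhorn=16 Fernhollow=20 Greywater=20 Juniper=16 → close Fernhollow (overflow 14)
  20÷3 = 6 each, +1 to first 2
Round 4: Elkhorn=23 Greywater=27 Juniper=22 → close Elkhorn (overflow 16)
  23÷2 = 11 each, +1 to first 1
Round 5: Greywater=39 Juniper=33 → close Greywater (overflow 27)
  39÷1 = 39 each, +1 to first 0

Closure order: Ashgrove, Cedarfen, Fernhollow, Elkhorn, Greywater
Last habitat: Juniper with 72 animals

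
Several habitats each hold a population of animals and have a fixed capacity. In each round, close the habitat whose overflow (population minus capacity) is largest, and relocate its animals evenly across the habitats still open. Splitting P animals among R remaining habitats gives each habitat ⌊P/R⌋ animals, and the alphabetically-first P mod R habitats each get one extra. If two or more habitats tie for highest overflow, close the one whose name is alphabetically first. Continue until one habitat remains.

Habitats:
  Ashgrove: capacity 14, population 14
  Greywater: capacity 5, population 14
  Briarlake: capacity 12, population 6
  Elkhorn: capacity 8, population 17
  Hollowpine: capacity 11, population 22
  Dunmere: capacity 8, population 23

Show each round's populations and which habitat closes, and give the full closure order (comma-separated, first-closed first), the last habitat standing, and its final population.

Closure order: Dunmere, Hollowpine, Elkhorn, Greywater, Ashgrove
Last habitat: Briarlake with 96 animals

Round 1: Ashgrove=14 Briarlake=6 Dunmere=23 Elkhorn=17 Greywater=14 Hollowpine=22 → close Dunmere (overflow 15)
  23÷5 = 4 each, +1 to first 3
Round 2: Ashgrove=19 Briarlake=11 Elkhorn=22 Greywater=18 Hollowpine=26 → close Hollowpine (overflow 15)
  26÷4 = 6 each, +1 to first 2
Round 3: Ashgrove=26 Briarlake=18 Elkhorn=28 Greywater=24 → close Elkhorn (overflow 20)
  28÷3 = 9 each, +1 to first 1
Round 4: Ashgrove=36 Briarlake=27 Greywater=33 → close Greywater (overflow 28)
  33÷2 = 16 each, +1 to first 1
Round 5: Ashgrove=53 Briarlake=43 → close Ashgrove (overflow 39)
  53÷1 = 53 each, +1 to first 0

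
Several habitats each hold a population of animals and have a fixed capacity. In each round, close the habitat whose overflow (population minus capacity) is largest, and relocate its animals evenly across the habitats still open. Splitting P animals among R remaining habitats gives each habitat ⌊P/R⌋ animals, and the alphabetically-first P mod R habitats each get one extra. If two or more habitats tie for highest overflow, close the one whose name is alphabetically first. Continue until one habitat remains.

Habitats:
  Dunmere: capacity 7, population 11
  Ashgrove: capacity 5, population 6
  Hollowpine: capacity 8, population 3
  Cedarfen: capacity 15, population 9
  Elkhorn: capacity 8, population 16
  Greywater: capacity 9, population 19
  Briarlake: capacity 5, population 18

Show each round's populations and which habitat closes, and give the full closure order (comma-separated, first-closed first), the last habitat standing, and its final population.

Round 1: Ashgrove=6 Briarlake=18 Cedarfen=9 Dunmere=11 Elkhorn=16 Greywater=19 Hollowpine=3 → close Briarlake (overflow 13)
  18÷6 = 3 each, +1 to first 0
Round 2: Ashgrove=9 Cedarfen=12 Dunmere=14 Elkhorn=19 Greywater=22 Hollowpine=6 → close Greywater (overflow 13)
  22÷5 = 4 each, +1 to first 2
Round 3: Ashgrove=14 Cedarfen=17 Dunmere=18 Elkhorn=23 Hollowpine=10 → close Elkhorn (overflow 15)
  23÷4 = 5 each, +1 to first 3
Round 4: Ashgrove=20 Cedarfen=23 Dunmere=24 Hollowpine=15 → close Dunmere (overflow 17)
  24÷3 = 8 each, +1 to first 0
Round 5: Ashgrove=28 Cedarfen=31 Hollowpine=23 → close Ashgrove (overflow 23)
  28÷2 = 14 each, +1 to first 0
Round 6: Cedarfen=45 Hollowpine=37 → close Cedarfen (overflow 30)
  45÷1 = 45 each, +1 to first 0

Closure order: Briarlake, Greywater, Elkhorn, Dunmere, Ashgrove, Cedarfen
Last habitat: Hollowpine with 82 animals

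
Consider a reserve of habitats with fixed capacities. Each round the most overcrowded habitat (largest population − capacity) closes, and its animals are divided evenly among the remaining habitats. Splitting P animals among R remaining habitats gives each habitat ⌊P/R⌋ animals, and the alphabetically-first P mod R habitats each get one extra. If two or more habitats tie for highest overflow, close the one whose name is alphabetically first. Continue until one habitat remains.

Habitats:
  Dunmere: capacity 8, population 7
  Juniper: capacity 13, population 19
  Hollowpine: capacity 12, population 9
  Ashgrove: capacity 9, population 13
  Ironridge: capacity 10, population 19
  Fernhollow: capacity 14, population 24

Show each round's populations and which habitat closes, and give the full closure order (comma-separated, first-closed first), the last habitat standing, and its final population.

Closure order: Fernhollow, Ironridge, Juniper, Ashgrove, Dunmere
Last habitat: Hollowpine with 91 animals

Round 1: Ashgrove=13 Dunmere=7 Fernhollow=24 Hollowpine=9 Ironridge=19 Juniper=19 → close Fernhollow (overflow 10)
  24÷5 = 4 each, +1 to first 4
Round 2: Ashgrove=18 Dunmere=12 Hollowpine=14 Ironridge=24 Juniper=23 → close Ironridge (overflow 14)
  24÷4 = 6 each, +1 to first 0
Round 3: Ashgrove=24 Dunmere=18 Hollowpine=20 Juniper=29 → close Juniper (overflow 16)
  29÷3 = 9 each, +1 to first 2
Round 4: Ashgrove=34 Dunmere=28 Hollowpine=29 → close Ashgrove (overflow 25)
  34÷2 = 17 each, +1 to first 0
Round 5: Dunmere=45 Hollowpine=46 → close Dunmere (overflow 37)
  45÷1 = 45 each, +1 to first 0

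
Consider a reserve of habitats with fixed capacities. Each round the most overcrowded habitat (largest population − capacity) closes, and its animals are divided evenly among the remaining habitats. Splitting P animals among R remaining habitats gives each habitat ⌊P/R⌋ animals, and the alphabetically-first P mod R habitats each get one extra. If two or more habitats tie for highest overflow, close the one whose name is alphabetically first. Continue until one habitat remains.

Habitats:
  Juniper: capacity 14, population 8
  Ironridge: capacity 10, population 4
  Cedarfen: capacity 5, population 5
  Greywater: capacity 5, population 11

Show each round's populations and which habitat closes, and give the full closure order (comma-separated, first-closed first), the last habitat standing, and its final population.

Round 1: Cedarfen=5 Greywater=11 Ironridge=4 Juniper=8 → close Greywater (overflow 6)
  11÷3 = 3 each, +1 to first 2
Round 2: Cedarfen=9 Ironridge=8 Juniper=11 → close Cedarfen (overflow 4)
  9÷2 = 4 each, +1 to first 1
Round 3: Ironridge=13 Juniper=15 → close Ironridge (overflow 3)
  13÷1 = 13 each, +1 to first 0

Closure order: Greywater, Cedarfen, Ironridge
Last habitat: Juniper with 28 animals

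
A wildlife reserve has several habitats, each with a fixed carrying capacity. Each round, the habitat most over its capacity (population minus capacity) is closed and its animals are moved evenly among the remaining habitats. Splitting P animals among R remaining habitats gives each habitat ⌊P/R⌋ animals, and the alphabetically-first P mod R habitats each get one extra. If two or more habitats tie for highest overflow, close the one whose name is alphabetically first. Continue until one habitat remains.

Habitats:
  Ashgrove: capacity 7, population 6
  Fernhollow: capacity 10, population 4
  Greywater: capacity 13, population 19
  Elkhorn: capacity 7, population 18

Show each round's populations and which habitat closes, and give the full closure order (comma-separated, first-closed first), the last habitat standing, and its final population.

Closure order: Elkhorn, Greywater, Ashgrove
Last habitat: Fernhollow with 47 animals

Round 1: Ashgrove=6 Elkhorn=18 Fernhollow=4 Greywater=19 → close Elkhorn (overflow 11)
  18÷3 = 6 each, +1 to first 0
Round 2: Ashgrove=12 Fernhollow=10 Greywater=25 → close Greywater (overflow 12)
  25÷2 = 12 each, +1 to first 1
Round 3: Ashgrove=25 Fernhollow=22 → close Ashgrove (overflow 18)
  25÷1 = 25 each, +1 to first 0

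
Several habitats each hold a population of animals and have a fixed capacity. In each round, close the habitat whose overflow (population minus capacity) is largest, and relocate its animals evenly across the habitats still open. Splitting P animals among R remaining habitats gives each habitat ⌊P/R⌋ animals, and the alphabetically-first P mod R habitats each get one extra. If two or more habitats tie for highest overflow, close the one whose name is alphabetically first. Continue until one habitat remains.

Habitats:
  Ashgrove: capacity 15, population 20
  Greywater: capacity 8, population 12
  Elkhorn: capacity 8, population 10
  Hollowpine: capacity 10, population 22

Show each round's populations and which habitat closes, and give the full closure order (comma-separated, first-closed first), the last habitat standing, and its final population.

Round 1: Ashgrove=20 Elkhorn=10 Greywater=12 Hollowpine=22 → close Hollowpine (overflow 12)
  22÷3 = 7 each, +1 to first 1
Round 2: Ashgrove=28 Elkhorn=17 Greywater=19 → close Ashgrove (overflow 13)
  28÷2 = 14 each, +1 to first 0
Round 3: Elkhorn=31 Greywater=33 → close Greywater (overflow 25)
  33÷1 = 33 each, +1 to first 0

Closure order: Hollowpine, Ashgrove, Greywater
Last habitat: Elkhorn with 64 animals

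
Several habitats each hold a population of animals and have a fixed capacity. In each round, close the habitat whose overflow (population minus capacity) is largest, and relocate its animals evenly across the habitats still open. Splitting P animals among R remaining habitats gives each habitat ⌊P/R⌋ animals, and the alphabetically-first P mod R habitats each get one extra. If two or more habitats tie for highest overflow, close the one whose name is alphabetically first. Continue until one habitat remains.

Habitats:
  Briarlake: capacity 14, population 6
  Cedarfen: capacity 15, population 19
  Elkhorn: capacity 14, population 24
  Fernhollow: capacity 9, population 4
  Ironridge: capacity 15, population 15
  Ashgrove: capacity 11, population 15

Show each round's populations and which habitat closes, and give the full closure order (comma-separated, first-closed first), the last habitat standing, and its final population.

Closure order: Elkhorn, Ashgrove, Cedarfen, Ironridge, Fernhollow
Last habitat: Briarlake with 83 animals

Round 1: Ashgrove=15 Briarlake=6 Cedarfen=19 Elkhorn=24 Fernhollow=4 Ironridge=15 → close Elkhorn (overflow 10)
  24÷5 = 4 each, +1 to first 4
Round 2: Ashgrove=20 Briarlake=11 Cedarfen=24 Fernhollow=9 Ironridge=19 → close Ashgrove (overflow 9)
  20÷4 = 5 each, +1 to first 0
Round 3: Briarlake=16 Cedarfen=29 Fernhollow=14 Ironridge=24 → close Cedarfen (overflow 14)
  29÷3 = 9 each, +1 to first 2
Round 4: Briarlake=26 Fernhollow=24 Ironridge=33 → close Ironridge (overflow 18)
  33÷2 = 16 each, +1 to first 1
Round 5: Briarlake=43 Fernhollow=40 → close Fernhollow (overflow 31)
  40÷1 = 40 each, +1 to first 0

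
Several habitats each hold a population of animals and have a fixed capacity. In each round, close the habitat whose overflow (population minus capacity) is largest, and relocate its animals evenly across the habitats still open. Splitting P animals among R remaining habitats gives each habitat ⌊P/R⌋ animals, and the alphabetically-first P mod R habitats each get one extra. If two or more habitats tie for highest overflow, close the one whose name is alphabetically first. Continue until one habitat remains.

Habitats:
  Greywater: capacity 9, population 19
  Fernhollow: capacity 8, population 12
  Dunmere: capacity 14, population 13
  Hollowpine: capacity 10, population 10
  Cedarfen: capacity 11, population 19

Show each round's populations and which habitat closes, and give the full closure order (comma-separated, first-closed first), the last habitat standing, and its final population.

Round 1: Cedarfen=19 Dunmere=13 Fernhollow=12 Greywater=19 Hollowpine=10 → close Greywater (overflow 10)
  19÷4 = 4 each, +1 to first 3
Round 2: Cedarfen=24 Dunmere=18 Fernhollow=17 Hollowpine=14 → close Cedarfen (overflow 13)
  24÷3 = 8 each, +1 to first 0
Round 3: Dunmere=26 Fernhollow=25 Hollowpine=22 → close Fernhollow (overflow 17)
  25÷2 = 12 each, +1 to first 1
Round 4: Dunmere=39 Hollowpine=34 → close Dunmere (overflow 25)
  39÷1 = 39 each, +1 to first 0

Closure order: Greywater, Cedarfen, Fernhollow, Dunmere
Last habitat: Hollowpine with 73 animals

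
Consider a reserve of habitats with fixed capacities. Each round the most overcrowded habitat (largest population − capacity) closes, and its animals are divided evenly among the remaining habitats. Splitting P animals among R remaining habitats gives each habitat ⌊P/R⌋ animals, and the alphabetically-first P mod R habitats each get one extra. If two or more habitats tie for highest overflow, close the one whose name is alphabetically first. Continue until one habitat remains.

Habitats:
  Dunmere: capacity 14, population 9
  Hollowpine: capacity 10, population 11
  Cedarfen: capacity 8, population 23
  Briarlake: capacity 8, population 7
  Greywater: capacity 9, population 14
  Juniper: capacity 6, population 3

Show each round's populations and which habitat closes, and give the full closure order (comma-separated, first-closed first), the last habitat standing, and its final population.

Closure order: Cedarfen, Greywater, Hollowpine, Briarlake, Dunmere
Last habitat: Juniper with 67 animals

Round 1: Briarlake=7 Cedarfen=23 Dunmere=9 Greywater=14 Hollowpine=11 Juniper=3 → close Cedarfen (overflow 15)
  23÷5 = 4 each, +1 to first 3
Round 2: Briarlake=12 Dunmere=14 Greywater=19 Hollowpine=15 Juniper=7 → close Greywater (overflow 10)
  19÷4 = 4 each, +1 to first 3
Round 3: Briarlake=17 Dunmere=19 Hollowpine=20 Juniper=11 → close Hollowpine (overflow 10)
  20÷3 = 6 each, +1 to first 2
Round 4: Briarlake=24 Dunmere=26 Juniper=17 → close Briarlake (overflow 16)
  24÷2 = 12 each, +1 to first 0
Round 5: Dunmere=38 Juniper=29 → close Dunmere (overflow 24)
  38÷1 = 38 each, +1 to first 0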